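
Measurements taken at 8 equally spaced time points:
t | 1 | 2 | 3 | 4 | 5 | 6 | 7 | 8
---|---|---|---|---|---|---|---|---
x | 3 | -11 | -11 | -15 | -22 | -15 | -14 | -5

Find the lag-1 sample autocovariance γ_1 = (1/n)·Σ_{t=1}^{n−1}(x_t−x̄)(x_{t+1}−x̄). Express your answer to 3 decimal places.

9.555

Mean x̄ = (3 − 11 − 11 − 15 − 22 − 15 − 14 − 5)/8 = -11.2500
Deviations: 14.2500, 0.2500, 0.2500, -3.7500, -10.7500, -3.7500, -2.7500, 6.2500
Σ_{t=1}^{7}(x_t−x̄)(x_{t+1}−x̄) = 76.4375
γ_1 = 76.4375 / 8 = 9.555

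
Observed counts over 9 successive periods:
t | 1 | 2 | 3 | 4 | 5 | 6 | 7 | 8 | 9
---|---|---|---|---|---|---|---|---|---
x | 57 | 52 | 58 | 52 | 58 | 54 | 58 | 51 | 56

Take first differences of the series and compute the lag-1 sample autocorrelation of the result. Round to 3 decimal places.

First differences Δx: -5, 6, -6, 6, -4, 4, -7, 5
Mean of differences = -0.1250
Numerator Σ(Δx_t−Δx̄)(Δx_{t+1}−Δx̄) = -205.1406
Denominator Σ(Δx_t−Δx̄)² = 238.8750
r_1(Δx) = -205.1406 / 238.8750 = -0.859

-0.859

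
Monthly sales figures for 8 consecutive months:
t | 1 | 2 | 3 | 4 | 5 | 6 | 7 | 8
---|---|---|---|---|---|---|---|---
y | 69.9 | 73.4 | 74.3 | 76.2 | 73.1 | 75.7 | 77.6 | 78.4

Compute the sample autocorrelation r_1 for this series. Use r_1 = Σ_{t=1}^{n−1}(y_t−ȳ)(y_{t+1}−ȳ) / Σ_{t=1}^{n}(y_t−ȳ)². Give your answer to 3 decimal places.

0.294

Mean ȳ = (69.9 + 73.4 + 74.3 + 76.2 + 73.1 + 75.7 + 77.6 + 78.4)/8 = 74.8250
Deviations from mean: -4.9250, -1.4250, -0.5250, 1.3750, -1.7250, 0.8750, 2.7750, 3.5750
Σ(y_t−ȳ)(y_{t+1}−ȳ) = (7.0181) + (0.7481) + (-0.7219) + (-2.3719) + (-1.5094) + (2.4281) + (9.9206) = 15.5119
Denominator Σ(y_t−ȳ)² = 52.6750
r_1 = 15.5119 / 52.6750 = 0.294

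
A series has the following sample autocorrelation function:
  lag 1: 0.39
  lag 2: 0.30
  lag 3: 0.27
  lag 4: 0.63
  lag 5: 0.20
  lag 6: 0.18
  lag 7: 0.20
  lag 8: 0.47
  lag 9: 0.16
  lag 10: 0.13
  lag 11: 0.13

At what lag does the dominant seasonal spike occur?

4

The largest autocorrelation is r_4 = 0.63, with a weaker echo at lag 8 (0.47); the remaining lags stay at or below 0.39. The elevated value at lag 1 (0.39), dropping to 0.30 at lag 2, reflects decaying short-term dependence rather than seasonality.
The dominant spike at lag 4 indicates a seasonal period of 4.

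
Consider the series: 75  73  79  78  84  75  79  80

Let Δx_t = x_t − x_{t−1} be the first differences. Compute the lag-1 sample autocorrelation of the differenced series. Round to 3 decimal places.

-0.670

First differences Δx: -2, 6, -1, 6, -9, 4, 1
Mean of differences = 0.7143
Numerator Σ(Δx_t−Δx̄)(Δx_{t+1}−Δx̄) = -114.7959
Denominator Σ(Δx_t−Δx̄)² = 171.4286
r_1(Δx) = -114.7959 / 171.4286 = -0.670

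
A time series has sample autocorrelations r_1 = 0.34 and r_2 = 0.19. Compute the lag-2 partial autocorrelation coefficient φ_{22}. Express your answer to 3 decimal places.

φ_{22} = (r_2 − r_1²) / (1 − r_1²)
r_1² = (0.34)² = 0.1156
Numerator = 0.19 − 0.1156 = 0.0744; denominator = 1 − 0.1156 = 0.8844
φ_{22} = 0.0744 / 0.8844 = 0.084

0.084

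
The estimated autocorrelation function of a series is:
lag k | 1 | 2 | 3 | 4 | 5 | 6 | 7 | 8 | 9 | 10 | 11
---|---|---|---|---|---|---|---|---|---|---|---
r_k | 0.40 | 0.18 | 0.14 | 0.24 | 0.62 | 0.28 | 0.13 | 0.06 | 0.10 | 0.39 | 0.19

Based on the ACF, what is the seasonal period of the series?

The largest autocorrelation is r_5 = 0.62; the remaining lags stay at or below 0.40. The elevated value at lag 1 (0.40), dropping to 0.18 at lag 2, reflects decaying short-term dependence rather than seasonality.
The dominant spike at lag 5 indicates a seasonal period of 5.

5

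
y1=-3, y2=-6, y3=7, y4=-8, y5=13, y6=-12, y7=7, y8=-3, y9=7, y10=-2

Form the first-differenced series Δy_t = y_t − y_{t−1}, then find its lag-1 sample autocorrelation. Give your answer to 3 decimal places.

First differences Δy: -3, 13, -15, 21, -25, 19, -10, 10, -9
Mean of differences = 0.1111
Numerator Σ(Δy_t−Δȳ)(Δy_{t+1}−Δȳ) = -1930.4568
Denominator Σ(Δy_t−Δȳ)² = 2110.8889
r_1(Δy) = -1930.4568 / 2110.8889 = -0.915

-0.915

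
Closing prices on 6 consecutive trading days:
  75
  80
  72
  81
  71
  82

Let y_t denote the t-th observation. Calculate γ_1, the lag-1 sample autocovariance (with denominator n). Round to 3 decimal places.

-15.949

Mean ȳ = (75 + 80 + 72 + 81 + 71 + 82)/6 = 76.8333
Σ_{t=1}^{5}(y_t−ȳ)(y_{t+1}−ȳ) = -95.6944
γ_1 = -95.6944 / 6 = -15.949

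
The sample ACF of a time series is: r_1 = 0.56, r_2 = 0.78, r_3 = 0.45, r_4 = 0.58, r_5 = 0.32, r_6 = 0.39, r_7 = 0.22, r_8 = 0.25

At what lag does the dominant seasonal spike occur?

The largest autocorrelation is r_2 = 0.78, with a weaker echo at lag 4 (0.58); the remaining lags stay at or below 0.56.
The dominant spike at lag 2 indicates a seasonal period of 2.

2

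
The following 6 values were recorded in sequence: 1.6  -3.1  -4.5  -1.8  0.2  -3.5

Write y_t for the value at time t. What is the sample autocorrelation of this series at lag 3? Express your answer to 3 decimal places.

0.072

Mean ȳ = (1.6 − 3.1 − 4.5 − 1.8 + 0.2 − 3.5)/6 = -1.8500
Deviations from mean: 3.4500, -1.2500, -2.6500, 0.0500, 2.0500, -1.6500
Numerator Σ_{t=1}^{3}(y_t−ȳ)(y_{t+3}−ȳ) = 1.9825
Denominator Σ(y_t−ȳ)² = 27.4150
r_3 = 1.9825 / 27.4150 = 0.072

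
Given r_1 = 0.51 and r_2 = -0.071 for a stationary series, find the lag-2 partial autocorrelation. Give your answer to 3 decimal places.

φ_{22} = (r_2 − r_1²) / (1 − r_1²)
r_1² = (0.51)² = 0.2601
Numerator = -0.071 − 0.2601 = -0.3311; denominator = 1 − 0.2601 = 0.7399
φ_{22} = -0.3311 / 0.7399 = -0.447

-0.447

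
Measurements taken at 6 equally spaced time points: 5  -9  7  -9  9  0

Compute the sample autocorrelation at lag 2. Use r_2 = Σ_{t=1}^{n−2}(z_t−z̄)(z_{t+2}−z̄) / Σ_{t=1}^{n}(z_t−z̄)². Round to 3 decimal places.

0.569

Mean z̄ = (5 − 9 + 7 − 9 + 9 + 0)/6 = 0.5000
Deviations from mean: 4.5000, -9.5000, 6.5000, -9.5000, 8.5000, -0.5000
Σ(z_t−z̄)(z_{t+2}−z̄) = (29.2500) + (90.2500) + (55.2500) + (4.7500) = 179.5000
Denominator Σ(z_t−z̄)² = 315.5000
r_2 = 179.5000 / 315.5000 = 0.569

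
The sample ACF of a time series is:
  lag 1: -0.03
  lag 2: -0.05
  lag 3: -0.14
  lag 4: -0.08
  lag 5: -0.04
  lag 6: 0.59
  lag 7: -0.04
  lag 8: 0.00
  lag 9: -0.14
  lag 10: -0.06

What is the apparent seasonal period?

The largest autocorrelation is r_6 = 0.59; the remaining lags stay at or below 0.00.
The dominant spike at lag 6 indicates a seasonal period of 6.

6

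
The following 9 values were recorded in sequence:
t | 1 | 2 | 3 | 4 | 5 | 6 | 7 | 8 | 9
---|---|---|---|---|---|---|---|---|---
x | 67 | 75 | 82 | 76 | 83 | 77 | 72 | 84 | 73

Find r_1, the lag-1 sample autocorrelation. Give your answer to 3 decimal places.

-0.235

Mean x̄ = (67 + 75 + 82 + 76 + 83 + 77 + 72 + 84 + 73)/9 = 76.5556
Numerator Σ_{t=1}^{8}(x_t−x̄)(x_{t+1}−x̄) = -59.7531
Denominator Σ(x_t−x̄)² = 254.2222
r_1 = -59.7531 / 254.2222 = -0.235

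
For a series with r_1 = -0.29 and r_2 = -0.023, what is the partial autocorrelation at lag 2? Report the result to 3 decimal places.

-0.117

φ_{22} = (r_2 − r_1²) / (1 − r_1²)
r_1² = (-0.29)² = 0.0841
Numerator = -0.023 − 0.0841 = -0.1071; denominator = 1 − 0.0841 = 0.9159
φ_{22} = -0.1071 / 0.9159 = -0.117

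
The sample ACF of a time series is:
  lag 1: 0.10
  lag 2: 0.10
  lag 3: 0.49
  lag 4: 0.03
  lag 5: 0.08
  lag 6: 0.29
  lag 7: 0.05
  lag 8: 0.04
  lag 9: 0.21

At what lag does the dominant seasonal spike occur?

3

The largest autocorrelation is r_3 = 0.49, with weaker echoes at lags 6 (0.29) and 9 (0.21); the remaining lags stay at or below 0.10.
The dominant spike at lag 3 indicates a seasonal period of 3.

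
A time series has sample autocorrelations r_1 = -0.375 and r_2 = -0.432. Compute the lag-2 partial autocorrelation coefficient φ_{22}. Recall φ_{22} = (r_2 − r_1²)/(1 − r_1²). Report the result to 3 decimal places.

-0.666

φ_{22} = (r_2 − r_1²) / (1 − r_1²)
r_1² = (-0.375)² = 0.140625
Numerator = -0.432 − 0.1406 = -0.5726; denominator = 1 − 0.1406 = 0.8594
φ_{22} = -0.5726 / 0.8594 = -0.666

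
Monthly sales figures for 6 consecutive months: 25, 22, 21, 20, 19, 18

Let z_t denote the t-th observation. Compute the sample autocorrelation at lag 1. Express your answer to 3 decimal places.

0.377

Mean z̄ = (25 + 22 + 21 + 20 + 19 + 18)/6 = 20.8333
Deviations from mean: 4.1667, 1.1667, 0.1667, -0.8333, -1.8333, -2.8333
Σ(z_t−z̄)(z_{t+1}−z̄) = (4.8611) + (0.1944) + (-0.1389) + (1.5278) + (5.1944) = 11.6389
Denominator Σ(z_t−z̄)² = 30.8333
r_1 = 11.6389 / 30.8333 = 0.377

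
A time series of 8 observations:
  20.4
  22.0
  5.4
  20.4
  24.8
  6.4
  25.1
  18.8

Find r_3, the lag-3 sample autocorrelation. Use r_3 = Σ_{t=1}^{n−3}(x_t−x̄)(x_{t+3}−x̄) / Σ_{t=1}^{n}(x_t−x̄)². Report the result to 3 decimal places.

Mean x̄ = (20.4 + 22.0 + 5.4 + 20.4 + 24.8 + 6.4 + 25.1 + 18.8)/8 = 17.9125
Deviations from mean: 2.4875, 4.0875, -12.5125, 2.4875, 6.8875, -11.5125, 7.1875, 0.8875
Σ(x_t−x̄)(x_{t+3}−x̄) = (6.1877) + (28.1527) + (144.0502) + (17.8789) + (6.1127) = 202.3820
Denominator Σ(x_t−x̄)² = 418.0688
r_3 = 202.3820 / 418.0688 = 0.484

0.484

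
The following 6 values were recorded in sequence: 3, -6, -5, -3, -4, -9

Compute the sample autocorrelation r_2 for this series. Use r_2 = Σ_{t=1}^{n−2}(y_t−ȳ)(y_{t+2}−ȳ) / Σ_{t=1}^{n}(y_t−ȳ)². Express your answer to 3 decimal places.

-0.175

Mean ȳ = (3 − 6 − 5 − 3 − 4 − 9)/6 = -4.0000
Deviations from mean: 7.0000, -2.0000, -1.0000, 1.0000, 0.0000, -5.0000
Numerator Σ_{t=1}^{4}(y_t−ȳ)(y_{t+2}−ȳ) = -14.0000
Denominator Σ(y_t−ȳ)² = 80.0000
r_2 = -14.0000 / 80.0000 = -0.175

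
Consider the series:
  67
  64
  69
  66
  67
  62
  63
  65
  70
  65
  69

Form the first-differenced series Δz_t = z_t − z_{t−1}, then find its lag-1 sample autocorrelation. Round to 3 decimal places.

-0.546

First differences Δz: -3, 5, -3, 1, -5, 1, 2, 5, -5, 4
Mean of differences = 0.2000
Numerator Σ(Δz_t−Δz̄)(Δz_{t+1}−Δz̄) = -76.2400
Denominator Σ(Δz_t−Δz̄)² = 139.6000
r_1(Δz) = -76.2400 / 139.6000 = -0.546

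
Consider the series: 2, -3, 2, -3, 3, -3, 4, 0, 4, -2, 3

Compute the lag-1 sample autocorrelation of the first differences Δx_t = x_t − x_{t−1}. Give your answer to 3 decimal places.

-0.887

First differences Δx: -5, 5, -5, 6, -6, 7, -4, 4, -6, 5
Mean of differences = 0.1000
Numerator Σ(Δx_t−Δx̄)(Δx_{t+1}−Δx̄) = -256.1100
Denominator Σ(Δx_t−Δx̄)² = 288.9000
r_1(Δx) = -256.1100 / 288.9000 = -0.887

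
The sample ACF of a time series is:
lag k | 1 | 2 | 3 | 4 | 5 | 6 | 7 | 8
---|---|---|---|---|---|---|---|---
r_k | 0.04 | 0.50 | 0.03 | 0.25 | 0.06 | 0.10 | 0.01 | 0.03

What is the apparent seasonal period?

The largest autocorrelation is r_2 = 0.50, with a weaker echo at lag 4 (0.25); the remaining lags stay at or below 0.10.
The dominant spike at lag 2 indicates a seasonal period of 2.

2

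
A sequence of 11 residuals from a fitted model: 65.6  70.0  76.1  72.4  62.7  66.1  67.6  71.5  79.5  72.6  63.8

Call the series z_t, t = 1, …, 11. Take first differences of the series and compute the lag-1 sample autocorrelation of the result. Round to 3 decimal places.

0.145

First differences Δz: 4.4, 6.1, -3.7, -9.7, 3.4, 1.5, 3.9, 8.0, -6.9, -8.8
Mean of differences = -0.1800
Numerator Σ(Δz_t−Δz̄)(Δz_{t+1}−Δz̄) = 55.2856
Denominator Σ(Δz_t−Δz̄)² = 382.0960
r_1(Δz) = 55.2856 / 382.0960 = 0.145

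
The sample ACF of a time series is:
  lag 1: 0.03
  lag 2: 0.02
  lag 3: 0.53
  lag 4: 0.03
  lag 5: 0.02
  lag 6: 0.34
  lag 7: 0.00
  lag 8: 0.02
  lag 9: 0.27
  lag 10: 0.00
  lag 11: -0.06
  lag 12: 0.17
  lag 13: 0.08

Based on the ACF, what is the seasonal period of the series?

3

The largest autocorrelation is r_3 = 0.53, with weaker echoes at lags 6 (0.34), 9 (0.27) and 12 (0.17); the remaining lags stay at or below 0.08.
The dominant spike at lag 3 indicates a seasonal period of 3.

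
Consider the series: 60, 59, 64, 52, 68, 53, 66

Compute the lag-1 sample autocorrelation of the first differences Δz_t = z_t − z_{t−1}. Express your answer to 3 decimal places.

-0.844

First differences Δz: -1, 5, -12, 16, -15, 13
Mean of differences = 1.0000
Numerator Σ(Δz_t−Δz̄)(Δz_{t+1}−Δz̄) = -687.0000
Denominator Σ(Δz_t−Δz̄)² = 814.0000
r_1(Δz) = -687.0000 / 814.0000 = -0.844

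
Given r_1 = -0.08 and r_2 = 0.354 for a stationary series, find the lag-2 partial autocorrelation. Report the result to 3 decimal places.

0.350

φ_{22} = (r_2 − r_1²) / (1 − r_1²)
r_1² = (-0.08)² = 0.0064
Numerator = 0.354 − 0.0064 = 0.3476; denominator = 1 − 0.0064 = 0.9936
φ_{22} = 0.3476 / 0.9936 = 0.350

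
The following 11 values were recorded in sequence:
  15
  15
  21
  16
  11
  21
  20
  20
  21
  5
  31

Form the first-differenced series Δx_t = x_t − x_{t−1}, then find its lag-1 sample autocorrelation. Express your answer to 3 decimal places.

First differences Δx: 0, 6, -5, -5, 10, -1, 0, 1, -16, 26
Mean of differences = 1.6000
Numerator Σ(Δx_t−Δx̄)(Δx_{t+1}−Δx̄) = -483.5600
Denominator Σ(Δx_t−Δx̄)² = 1094.4000
r_1(Δx) = -483.5600 / 1094.4000 = -0.442

-0.442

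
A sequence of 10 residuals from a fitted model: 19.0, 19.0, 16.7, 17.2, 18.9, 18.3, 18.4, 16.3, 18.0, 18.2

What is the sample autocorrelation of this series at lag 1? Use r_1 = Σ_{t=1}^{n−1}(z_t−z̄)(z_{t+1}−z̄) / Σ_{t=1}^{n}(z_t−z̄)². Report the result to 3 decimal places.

-0.032

Mean z̄ = (19.0 + 19.0 + 16.7 + 17.2 + 18.9 + 18.3 + 18.4 + 16.3 + 18.0 + 18.2)/10 = 18.0000
Numerator Σ_{t=1}^{9}(z_t−z̄)(z_{t+1}−z̄) = -0.2700
Denominator Σ(z_t−z̄)² = 8.3200
r_1 = -0.2700 / 8.3200 = -0.032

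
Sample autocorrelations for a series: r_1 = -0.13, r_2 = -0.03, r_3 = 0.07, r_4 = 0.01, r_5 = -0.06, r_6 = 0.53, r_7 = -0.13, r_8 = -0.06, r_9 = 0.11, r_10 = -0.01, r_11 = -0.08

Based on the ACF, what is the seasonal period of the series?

6

The largest autocorrelation is r_6 = 0.53; the remaining lags stay at or below 0.11.
The dominant spike at lag 6 indicates a seasonal period of 6.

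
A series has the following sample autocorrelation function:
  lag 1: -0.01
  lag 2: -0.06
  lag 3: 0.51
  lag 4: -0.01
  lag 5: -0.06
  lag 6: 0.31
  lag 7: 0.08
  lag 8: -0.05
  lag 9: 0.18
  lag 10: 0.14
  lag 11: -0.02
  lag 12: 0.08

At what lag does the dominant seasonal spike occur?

The largest autocorrelation is r_3 = 0.51, with weaker echoes at lags 6 (0.31) and 9 (0.18); the remaining lags stay at or below 0.14.
The dominant spike at lag 3 indicates a seasonal period of 3.

3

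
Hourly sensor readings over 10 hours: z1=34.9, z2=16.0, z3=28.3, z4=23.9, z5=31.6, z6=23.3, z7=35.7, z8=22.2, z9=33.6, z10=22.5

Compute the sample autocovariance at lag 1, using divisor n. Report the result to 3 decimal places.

-27.160

Mean z̄ = (34.9 + 16.0 + 28.3 + 23.9 + 31.6 + 23.3 + 35.7 + 22.2 + 33.6 + 22.5)/10 = 27.2000
Σ_{t=1}^{9}(z_t−z̄)(z_{t+1}−z̄) = -271.6000
γ_1 = -271.6000 / 10 = -27.160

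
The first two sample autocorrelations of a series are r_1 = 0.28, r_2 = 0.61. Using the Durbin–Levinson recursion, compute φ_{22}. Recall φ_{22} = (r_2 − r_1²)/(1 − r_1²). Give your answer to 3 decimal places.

φ_{22} = (r_2 − r_1²) / (1 − r_1²)
r_1² = (0.28)² = 0.0784
Numerator = 0.61 − 0.0784 = 0.5316; denominator = 1 − 0.0784 = 0.9216
φ_{22} = 0.5316 / 0.9216 = 0.577

0.577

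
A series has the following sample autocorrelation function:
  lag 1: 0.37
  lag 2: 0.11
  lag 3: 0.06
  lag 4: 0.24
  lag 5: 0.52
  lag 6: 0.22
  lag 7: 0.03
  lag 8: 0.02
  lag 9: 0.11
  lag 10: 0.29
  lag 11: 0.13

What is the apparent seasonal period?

5

The largest autocorrelation is r_5 = 0.52; the remaining lags stay at or below 0.37. The elevated value at lag 1 (0.37), dropping to 0.11 at lag 2, reflects decaying short-term dependence rather than seasonality.
The dominant spike at lag 5 indicates a seasonal period of 5.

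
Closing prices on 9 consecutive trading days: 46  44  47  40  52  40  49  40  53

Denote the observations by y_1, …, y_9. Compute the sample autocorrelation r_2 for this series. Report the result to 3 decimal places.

Mean ȳ = (46 + 44 + 47 + 40 + 52 + 40 + 49 + 40 + 53)/9 = 45.6667
Σ(y_t−ȳ)(y_{t+2}−ȳ) = (0.4444) + (9.4444) + (8.4444) + (32.1111) + (21.1111) + (32.1111) + (24.4444) = 128.1111
Denominator Σ(y_t−ȳ)² = 206.0000
r_2 = 128.1111 / 206.0000 = 0.622

0.622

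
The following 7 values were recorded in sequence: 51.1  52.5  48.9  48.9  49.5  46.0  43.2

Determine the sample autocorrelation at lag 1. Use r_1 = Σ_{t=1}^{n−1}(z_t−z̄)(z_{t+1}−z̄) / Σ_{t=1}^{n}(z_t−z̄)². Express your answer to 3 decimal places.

Mean z̄ = (51.1 + 52.5 + 48.9 + 48.9 + 49.5 + 46.0 + 43.2)/7 = 48.5857
Numerator Σ_{t=1}^{6}(z_t−z̄)(z_{t+1}−z̄) = 23.0198
Denominator Σ(z_t−z̄)² = 58.3686
r_1 = 23.0198 / 58.3686 = 0.394

0.394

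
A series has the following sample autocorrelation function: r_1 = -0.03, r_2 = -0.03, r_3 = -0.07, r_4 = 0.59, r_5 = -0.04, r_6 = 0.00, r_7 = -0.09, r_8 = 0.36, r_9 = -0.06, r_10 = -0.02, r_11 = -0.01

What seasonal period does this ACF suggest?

The largest autocorrelation is r_4 = 0.59, with a weaker echo at lag 8 (0.36); the remaining lags stay at or below 0.00.
The dominant spike at lag 4 indicates a seasonal period of 4.

4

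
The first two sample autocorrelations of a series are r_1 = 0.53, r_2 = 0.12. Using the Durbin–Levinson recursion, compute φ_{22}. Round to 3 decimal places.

-0.224

φ_{22} = (r_2 − r_1²) / (1 − r_1²)
r_1² = (0.53)² = 0.2809
Numerator = 0.12 − 0.2809 = -0.1609; denominator = 1 − 0.2809 = 0.7191
φ_{22} = -0.1609 / 0.7191 = -0.224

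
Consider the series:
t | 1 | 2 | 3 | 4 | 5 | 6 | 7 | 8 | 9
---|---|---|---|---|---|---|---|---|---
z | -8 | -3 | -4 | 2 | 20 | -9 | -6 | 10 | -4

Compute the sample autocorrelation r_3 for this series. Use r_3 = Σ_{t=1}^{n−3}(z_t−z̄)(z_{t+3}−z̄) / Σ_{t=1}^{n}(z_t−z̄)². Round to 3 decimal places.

Mean z̄ = (-8 − 3 − 4 + 2 + 20 − 9 − 6 + 10 − 4)/9 = -0.2222
Numerator Σ_{t=1}^{6}(z_t−z̄)(z_{t+3}−z̄) = 186.7407
Denominator Σ(z_t−z̄)² = 725.5556
r_3 = 186.7407 / 725.5556 = 0.257

0.257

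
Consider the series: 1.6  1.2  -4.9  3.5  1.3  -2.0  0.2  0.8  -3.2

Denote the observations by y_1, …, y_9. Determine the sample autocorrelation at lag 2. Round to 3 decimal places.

Mean ȳ = (1.6 + 1.2 − 4.9 + 3.5 + 1.3 − 2.0 + 0.2 + 0.8 − 3.2)/9 = -0.1667
Numerator Σ_{t=1}^{7}(y_t−ȳ)(y_{t+2}−ȳ) = -19.3622
Denominator Σ(y_t−ȳ)² = 56.6200
r_2 = -19.3622 / 56.6200 = -0.342

-0.342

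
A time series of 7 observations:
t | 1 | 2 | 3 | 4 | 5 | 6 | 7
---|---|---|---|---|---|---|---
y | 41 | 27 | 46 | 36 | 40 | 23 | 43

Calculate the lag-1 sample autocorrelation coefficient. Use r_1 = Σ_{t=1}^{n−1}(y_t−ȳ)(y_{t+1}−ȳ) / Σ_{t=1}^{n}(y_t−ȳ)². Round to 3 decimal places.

-0.625

Mean ȳ = (41 + 27 + 46 + 36 + 40 + 23 + 43)/7 = 36.5714
Deviations from mean: 4.4286, -9.5714, 9.4286, -0.5714, 3.4286, -13.5714, 6.4286
Σ(y_t−ȳ)(y_{t+1}−ȳ) = (-42.3878) + (-90.2449) + (-5.3878) + (-1.9592) + (-46.5306) + (-87.2449) = -273.7551
Denominator Σ(y_t−ȳ)² = 437.7143
r_1 = -273.7551 / 437.7143 = -0.625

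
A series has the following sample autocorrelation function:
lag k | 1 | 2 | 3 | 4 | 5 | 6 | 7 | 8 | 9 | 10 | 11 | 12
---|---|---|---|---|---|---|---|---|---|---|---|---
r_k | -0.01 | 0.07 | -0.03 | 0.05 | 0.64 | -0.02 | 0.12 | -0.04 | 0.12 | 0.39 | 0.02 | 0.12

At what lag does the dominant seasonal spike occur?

5

The largest autocorrelation is r_5 = 0.64, with a weaker echo at lag 10 (0.39); the remaining lags stay at or below 0.12.
The dominant spike at lag 5 indicates a seasonal period of 5.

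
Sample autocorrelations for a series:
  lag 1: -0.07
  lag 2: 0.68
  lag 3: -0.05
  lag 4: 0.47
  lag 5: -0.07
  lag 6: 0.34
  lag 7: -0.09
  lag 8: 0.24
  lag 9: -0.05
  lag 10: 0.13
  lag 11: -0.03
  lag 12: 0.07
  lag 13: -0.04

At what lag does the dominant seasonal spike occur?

2

The largest autocorrelation is r_2 = 0.68, with weaker echoes at lags 4 (0.47), 6 (0.34) and 8 (0.24); the remaining lags stay at or below 0.13.
The dominant spike at lag 2 indicates a seasonal period of 2.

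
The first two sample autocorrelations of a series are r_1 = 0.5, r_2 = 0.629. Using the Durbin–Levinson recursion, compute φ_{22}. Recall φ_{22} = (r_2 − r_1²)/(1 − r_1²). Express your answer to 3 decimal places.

φ_{22} = (r_2 − r_1²) / (1 − r_1²)
r_1² = (0.5)² = 0.25
Numerator = 0.629 − 0.2500 = 0.3790; denominator = 1 − 0.2500 = 0.7500
φ_{22} = 0.3790 / 0.7500 = 0.505

0.505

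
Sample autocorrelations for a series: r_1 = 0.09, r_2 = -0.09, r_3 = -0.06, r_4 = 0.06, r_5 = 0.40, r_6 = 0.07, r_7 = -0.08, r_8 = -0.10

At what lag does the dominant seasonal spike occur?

The largest autocorrelation is r_5 = 0.40; the remaining lags stay at or below 0.09.
The dominant spike at lag 5 indicates a seasonal period of 5.

5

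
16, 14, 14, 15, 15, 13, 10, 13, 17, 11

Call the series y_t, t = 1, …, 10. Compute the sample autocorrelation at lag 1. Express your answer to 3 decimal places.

-0.102

Mean ȳ = (16 + 14 + 14 + 15 + 15 + 13 + 10 + 13 + 17 + 11)/10 = 13.8000
Numerator Σ_{t=1}^{9}(y_t−ȳ)(y_{t+1}−ȳ) = -4.2400
Denominator Σ(y_t−ȳ)² = 41.6000
r_1 = -4.2400 / 41.6000 = -0.102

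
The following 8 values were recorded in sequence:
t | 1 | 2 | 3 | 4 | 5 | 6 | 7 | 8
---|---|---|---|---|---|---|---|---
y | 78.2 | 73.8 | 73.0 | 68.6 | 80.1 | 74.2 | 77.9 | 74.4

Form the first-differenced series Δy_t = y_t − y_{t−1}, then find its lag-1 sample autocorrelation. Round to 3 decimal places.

-0.626

First differences Δy: -4.4, -0.8, -4.4, 11.5, -5.9, 3.7, -3.5
Mean of differences = -0.5429
Numerator Σ(Δy_t−Δȳ)(Δy_{t+1}−Δȳ) = -144.2590
Denominator Σ(Δy_t−Δȳ)² = 230.2971
r_1(Δy) = -144.2590 / 230.2971 = -0.626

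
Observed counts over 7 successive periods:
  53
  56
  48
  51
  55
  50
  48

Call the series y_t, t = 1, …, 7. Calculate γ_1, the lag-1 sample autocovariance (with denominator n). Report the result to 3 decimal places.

-1.312

Mean ȳ = (53 + 56 + 48 + 51 + 55 + 50 + 48)/7 = 51.5714
Σ_{t=1}^{6}(y_t−ȳ)(y_{t+1}−ȳ) = -9.1837
γ_1 = -9.1837 / 7 = -1.312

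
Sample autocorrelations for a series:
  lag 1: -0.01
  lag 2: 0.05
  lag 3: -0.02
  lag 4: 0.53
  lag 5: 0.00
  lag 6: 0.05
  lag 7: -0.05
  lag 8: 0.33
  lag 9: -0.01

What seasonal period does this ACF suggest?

4

The largest autocorrelation is r_4 = 0.53, with a weaker echo at lag 8 (0.33); the remaining lags stay at or below 0.05.
The dominant spike at lag 4 indicates a seasonal period of 4.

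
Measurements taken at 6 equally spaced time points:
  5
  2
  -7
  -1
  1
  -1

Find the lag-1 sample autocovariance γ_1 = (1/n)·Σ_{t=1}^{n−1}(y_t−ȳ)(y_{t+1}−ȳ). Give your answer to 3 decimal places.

Mean ȳ = (5 + 2 − 7 − 1 + 1 − 1)/6 = -0.1667
Deviations: 5.1667, 2.1667, -6.8333, -0.8333, 1.1667, -0.8333
Σ_{t=1}^{5}(y_t−ȳ)(y_{t+1}−ȳ) = 0.1389
γ_1 = 0.1389 / 6 = 0.023

0.023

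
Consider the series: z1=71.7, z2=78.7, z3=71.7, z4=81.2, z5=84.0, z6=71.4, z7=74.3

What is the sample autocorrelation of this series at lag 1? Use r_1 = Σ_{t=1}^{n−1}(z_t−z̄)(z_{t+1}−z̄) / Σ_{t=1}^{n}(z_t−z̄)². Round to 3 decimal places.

Mean z̄ = (71.7 + 78.7 + 71.7 + 81.2 + 84.0 + 71.4 + 74.3)/7 = 76.1429
Numerator Σ_{t=1}^{6}(z_t−z̄)(z_{t+1}−z̄) = -33.9804
Denominator Σ(z_t−z̄)² = 159.2171
r_1 = -33.9804 / 159.2171 = -0.213

-0.213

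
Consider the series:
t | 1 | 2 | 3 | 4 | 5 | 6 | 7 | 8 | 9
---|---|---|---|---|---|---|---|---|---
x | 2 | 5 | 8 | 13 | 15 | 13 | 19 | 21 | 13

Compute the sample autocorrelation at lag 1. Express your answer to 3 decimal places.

Mean x̄ = (2 + 5 + 8 + 13 + 15 + 13 + 19 + 21 + 13)/9 = 12.1111
Numerator Σ_{t=1}^{8}(x_t−x̄)(x_{t+1}−x̄) = 177.8765
Denominator Σ(x_t−x̄)² = 306.8889
r_1 = 177.8765 / 306.8889 = 0.580

0.580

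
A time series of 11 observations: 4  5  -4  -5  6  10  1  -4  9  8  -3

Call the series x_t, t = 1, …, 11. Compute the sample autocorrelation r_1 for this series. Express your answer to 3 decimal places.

-0.006

Mean x̄ = (4 + 5 − 4 − 5 + 6 + 10 + 1 − 4 + 9 + 8 − 3)/11 = 2.4545
Numerator Σ_{t=1}^{10}(x_t−x̄)(x_{t+1}−x̄) = -1.8430
Denominator Σ(x_t−x̄)² = 322.7273
r_1 = -1.8430 / 322.7273 = -0.006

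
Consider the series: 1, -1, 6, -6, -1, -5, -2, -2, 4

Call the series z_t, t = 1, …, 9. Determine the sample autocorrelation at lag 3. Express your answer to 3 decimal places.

-0.419

Mean z̄ = (1 − 1 + 6 − 6 − 1 − 5 − 2 − 2 + 4)/9 = -0.6667
Numerator Σ_{t=1}^{6}(z_t−z̄)(z_{t+3}−z̄) = -50.3333
Denominator Σ(z_t−z̄)² = 120.0000
r_3 = -50.3333 / 120.0000 = -0.419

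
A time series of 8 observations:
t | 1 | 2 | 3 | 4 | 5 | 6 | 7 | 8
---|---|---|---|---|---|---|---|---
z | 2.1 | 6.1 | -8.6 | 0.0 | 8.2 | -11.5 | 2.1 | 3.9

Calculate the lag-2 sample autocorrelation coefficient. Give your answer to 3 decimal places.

-0.338

Mean z̄ = (2.1 + 6.1 − 8.6 + 0.0 + 8.2 − 11.5 + 2.1 + 3.9)/8 = 0.2875
Σ(z_t−z̄)(z_{t+2}−z̄) = (-16.1086) + (-1.6711) + (-70.3223) + (3.3889) + (14.3414) + (-42.5823) = -112.9541
Denominator Σ(z_t−z̄)² = 334.0288
r_2 = -112.9541 / 334.0288 = -0.338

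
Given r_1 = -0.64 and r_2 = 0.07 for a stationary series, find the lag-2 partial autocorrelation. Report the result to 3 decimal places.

-0.575

φ_{22} = (r_2 − r_1²) / (1 − r_1²)
r_1² = (-0.64)² = 0.4096
Numerator = 0.07 − 0.4096 = -0.3396; denominator = 1 − 0.4096 = 0.5904
φ_{22} = -0.3396 / 0.5904 = -0.575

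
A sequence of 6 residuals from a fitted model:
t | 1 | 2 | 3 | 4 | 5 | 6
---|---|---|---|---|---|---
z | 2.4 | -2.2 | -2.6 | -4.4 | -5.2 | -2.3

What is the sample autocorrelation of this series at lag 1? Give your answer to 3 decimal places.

0.192

Mean z̄ = (2.4 − 2.2 − 2.6 − 4.4 − 5.2 − 2.3)/6 = -2.3833
Deviations from mean: 4.7833, 0.1833, -0.2167, -2.0167, -2.8167, 0.0833
Σ(z_t−z̄)(z_{t+1}−z̄) = (0.8769) + (-0.0397) + (0.4369) + (5.6803) + (-0.2347) = 6.7197
Denominator Σ(z_t−z̄)² = 34.9683
r_1 = 6.7197 / 34.9683 = 0.192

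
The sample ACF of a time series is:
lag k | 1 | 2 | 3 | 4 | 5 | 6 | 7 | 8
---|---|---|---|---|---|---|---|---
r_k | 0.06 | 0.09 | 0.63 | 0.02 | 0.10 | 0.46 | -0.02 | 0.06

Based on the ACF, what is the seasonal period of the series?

The largest autocorrelation is r_3 = 0.63, with a weaker echo at lag 6 (0.46); the remaining lags stay at or below 0.10.
The dominant spike at lag 3 indicates a seasonal period of 3.

3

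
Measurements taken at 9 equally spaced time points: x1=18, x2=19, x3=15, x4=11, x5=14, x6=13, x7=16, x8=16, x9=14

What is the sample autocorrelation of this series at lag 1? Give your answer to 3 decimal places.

0.329

Mean x̄ = (18 + 19 + 15 + 11 + 14 + 13 + 16 + 16 + 14)/9 = 15.1111
Numerator Σ_{t=1}^{8}(x_t−x̄)(x_{t+1}−x̄) = 16.0988
Denominator Σ(x_t−x̄)² = 48.8889
r_1 = 16.0988 / 48.8889 = 0.329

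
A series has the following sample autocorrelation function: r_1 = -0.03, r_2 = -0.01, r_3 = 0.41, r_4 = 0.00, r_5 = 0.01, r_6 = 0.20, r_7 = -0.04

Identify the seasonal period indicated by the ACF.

The largest autocorrelation is r_3 = 0.41, with a weaker echo at lag 6 (0.20); the remaining lags stay at or below 0.01.
The dominant spike at lag 3 indicates a seasonal period of 3.

3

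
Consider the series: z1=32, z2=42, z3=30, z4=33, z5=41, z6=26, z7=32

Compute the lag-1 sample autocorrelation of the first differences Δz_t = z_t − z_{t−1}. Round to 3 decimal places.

First differences Δz: 10, -12, 3, 8, -15, 6
Mean of differences = 0.0000
Numerator Σ(Δz_t−Δz̄)(Δz_{t+1}−Δz̄) = -342.0000
Denominator Σ(Δz_t−Δz̄)² = 578.0000
r_1(Δz) = -342.0000 / 578.0000 = -0.592

-0.592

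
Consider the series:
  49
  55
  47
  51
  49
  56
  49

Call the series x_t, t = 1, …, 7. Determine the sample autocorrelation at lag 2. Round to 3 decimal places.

Mean x̄ = (49 + 55 + 47 + 51 + 49 + 56 + 49)/7 = 50.8571
Numerator Σ_{t=1}^{5}(x_t−x̄)(x_{t+2}−x̄) = 19.1020
Denominator Σ(x_t−x̄)² = 68.8571
r_2 = 19.1020 / 68.8571 = 0.277

0.277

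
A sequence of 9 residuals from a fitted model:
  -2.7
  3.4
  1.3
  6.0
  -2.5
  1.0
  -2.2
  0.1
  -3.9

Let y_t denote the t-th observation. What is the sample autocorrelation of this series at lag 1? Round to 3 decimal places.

Mean ȳ = (-2.7 + 3.4 + 1.3 + 6.0 − 2.5 + 1.0 − 2.2 + 0.1 − 3.9)/9 = 0.0556
Numerator Σ_{t=1}^{8}(y_t−ȳ)(y_{t+1}−ȳ) = -17.6675
Denominator Σ(y_t−ȳ)² = 83.8222
r_1 = -17.6675 / 83.8222 = -0.211

-0.211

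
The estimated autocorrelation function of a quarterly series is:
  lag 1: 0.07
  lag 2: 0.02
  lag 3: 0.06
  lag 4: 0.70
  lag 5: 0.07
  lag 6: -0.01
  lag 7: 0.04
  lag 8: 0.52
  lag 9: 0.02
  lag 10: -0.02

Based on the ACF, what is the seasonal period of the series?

The largest autocorrelation is r_4 = 0.70, with a weaker echo at lag 8 (0.52); the remaining lags stay at or below 0.07.
The dominant spike at lag 4 indicates a seasonal period of 4.

4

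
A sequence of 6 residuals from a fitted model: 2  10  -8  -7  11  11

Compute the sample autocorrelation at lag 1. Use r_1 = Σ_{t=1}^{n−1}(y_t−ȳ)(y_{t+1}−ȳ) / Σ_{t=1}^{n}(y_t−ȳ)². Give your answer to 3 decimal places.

Mean ȳ = (2 + 10 − 8 − 7 + 11 + 11)/6 = 3.1667
Deviations from mean: -1.1667, 6.8333, -11.1667, -10.1667, 7.8333, 7.8333
Σ(y_t−ȳ)(y_{t+1}−ȳ) = (-7.9722) + (-76.3056) + (113.5278) + (-79.6389) + (61.3611) = 10.9722
Denominator Σ(y_t−ȳ)² = 398.8333
r_1 = 10.9722 / 398.8333 = 0.028

0.028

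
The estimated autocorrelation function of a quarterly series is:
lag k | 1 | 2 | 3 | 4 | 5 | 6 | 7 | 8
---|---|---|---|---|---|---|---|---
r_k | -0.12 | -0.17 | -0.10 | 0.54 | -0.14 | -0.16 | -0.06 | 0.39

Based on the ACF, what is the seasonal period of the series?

4

The largest autocorrelation is r_4 = 0.54, with a weaker echo at lag 8 (0.39); the remaining lags stay at or below -0.06.
The dominant spike at lag 4 indicates a seasonal period of 4.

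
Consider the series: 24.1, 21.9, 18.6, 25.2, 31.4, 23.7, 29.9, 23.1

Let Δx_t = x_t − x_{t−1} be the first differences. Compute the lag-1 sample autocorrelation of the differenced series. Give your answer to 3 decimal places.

First differences Δx: -2.2, -3.3, 6.6, 6.2, -7.7, 6.2, -6.8
Mean of differences = -0.1429
Numerator Σ(Δx_t−Δx̄)(Δx_{t+1}−Δx̄) = -110.1176
Denominator Σ(Δx_t−Δx̄)² = 241.5571
r_1(Δx) = -110.1176 / 241.5571 = -0.456

-0.456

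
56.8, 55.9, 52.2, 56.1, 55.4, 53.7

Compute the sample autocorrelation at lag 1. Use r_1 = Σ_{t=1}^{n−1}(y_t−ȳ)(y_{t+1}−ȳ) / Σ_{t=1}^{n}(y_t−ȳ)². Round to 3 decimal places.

-0.271

Mean ȳ = (56.8 + 55.9 + 52.2 + 56.1 + 55.4 + 53.7)/6 = 55.0167
Numerator Σ_{t=1}^{5}(y_t−ȳ)(y_{t+1}−ȳ) = -4.0536
Denominator Σ(y_t−ȳ)² = 14.9483
r_1 = -4.0536 / 14.9483 = -0.271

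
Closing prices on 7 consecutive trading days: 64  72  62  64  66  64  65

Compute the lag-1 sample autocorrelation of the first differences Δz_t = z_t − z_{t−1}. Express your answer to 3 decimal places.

First differences Δz: 8, -10, 2, 2, -2, 1
Mean of differences = 0.1667
Numerator Σ(Δz_t−Δz̄)(Δz_{t+1}−Δz̄) = -100.6944
Denominator Σ(Δz_t−Δz̄)² = 176.8333
r_1(Δz) = -100.6944 / 176.8333 = -0.569

-0.569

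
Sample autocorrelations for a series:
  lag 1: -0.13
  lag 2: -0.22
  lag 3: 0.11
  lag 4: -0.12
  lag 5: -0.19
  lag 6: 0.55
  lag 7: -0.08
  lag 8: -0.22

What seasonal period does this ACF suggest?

6

The largest autocorrelation is r_6 = 0.55; the remaining lags stay at or below 0.11.
The dominant spike at lag 6 indicates a seasonal period of 6.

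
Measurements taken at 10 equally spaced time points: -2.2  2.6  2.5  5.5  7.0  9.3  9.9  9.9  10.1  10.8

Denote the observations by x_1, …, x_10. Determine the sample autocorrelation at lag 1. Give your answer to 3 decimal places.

0.604

Mean x̄ = (-2.2 + 2.6 + 2.5 + 5.5 + 7.0 + 9.3 + 9.9 + 9.9 + 10.1 + 10.8)/10 = 6.5400
Numerator Σ_{t=1}^{9}(x_t−x̄)(x_{t+1}−x̄) = 103.0364
Denominator Σ(x_t−x̄)² = 170.5440
r_1 = 103.0364 / 170.5440 = 0.604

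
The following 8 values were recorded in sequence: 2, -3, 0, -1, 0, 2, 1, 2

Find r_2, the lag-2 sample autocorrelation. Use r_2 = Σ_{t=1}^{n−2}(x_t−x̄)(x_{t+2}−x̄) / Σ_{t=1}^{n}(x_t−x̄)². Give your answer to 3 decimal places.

Mean x̄ = (2 − 3 + 0 − 1 + 0 + 2 + 1 + 2)/8 = 0.3750
Σ(x_t−x̄)(x_{t+2}−x̄) = (-0.6094) + (4.6406) + (0.1406) + (-2.2344) + (-0.2344) + (2.6406) = 4.3438
Denominator Σ(x_t−x̄)² = 21.8750
r_2 = 4.3438 / 21.8750 = 0.199

0.199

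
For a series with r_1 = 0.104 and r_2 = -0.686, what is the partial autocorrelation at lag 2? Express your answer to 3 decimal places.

φ_{22} = (r_2 − r_1²) / (1 − r_1²)
r_1² = (0.104)² = 0.010816
Numerator = -0.686 − 0.0108 = -0.6968; denominator = 1 − 0.0108 = 0.9892
φ_{22} = -0.6968 / 0.9892 = -0.704

-0.704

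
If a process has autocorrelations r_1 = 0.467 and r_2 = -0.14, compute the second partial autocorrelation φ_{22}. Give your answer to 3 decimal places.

-0.458

φ_{22} = (r_2 − r_1²) / (1 − r_1²)
r_1² = (0.467)² = 0.218089
Numerator = -0.14 − 0.2181 = -0.3581; denominator = 1 − 0.2181 = 0.7819
φ_{22} = -0.3581 / 0.7819 = -0.458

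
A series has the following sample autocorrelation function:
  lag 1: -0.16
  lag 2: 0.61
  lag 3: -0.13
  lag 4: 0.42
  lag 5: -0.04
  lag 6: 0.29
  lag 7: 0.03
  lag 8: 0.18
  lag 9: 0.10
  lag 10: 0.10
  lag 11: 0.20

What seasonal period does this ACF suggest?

2

The largest autocorrelation is r_2 = 0.61, with weaker echoes at lags 4 (0.42) and 6 (0.29); the remaining lags stay at or below 0.20.
The dominant spike at lag 2 indicates a seasonal period of 2.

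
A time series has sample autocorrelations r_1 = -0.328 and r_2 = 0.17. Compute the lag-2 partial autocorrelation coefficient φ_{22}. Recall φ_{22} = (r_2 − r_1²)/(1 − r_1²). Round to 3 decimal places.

φ_{22} = (r_2 − r_1²) / (1 − r_1²)
r_1² = (-0.328)² = 0.107584
Numerator = 0.17 − 0.1076 = 0.0624; denominator = 1 − 0.1076 = 0.8924
φ_{22} = 0.0624 / 0.8924 = 0.070

0.070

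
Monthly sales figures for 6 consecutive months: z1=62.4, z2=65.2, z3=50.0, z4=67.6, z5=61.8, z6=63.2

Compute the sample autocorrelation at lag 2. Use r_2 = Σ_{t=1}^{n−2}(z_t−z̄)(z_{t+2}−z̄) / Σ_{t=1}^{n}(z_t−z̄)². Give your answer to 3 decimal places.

0.108

Mean z̄ = (62.4 + 65.2 + 50.0 + 67.6 + 61.8 + 63.2)/6 = 61.7000
Deviations from mean: 0.7000, 3.5000, -11.7000, 5.9000, 0.1000, 1.5000
Numerator Σ_{t=1}^{4}(z_t−z̄)(z_{t+2}−z̄) = 20.1400
Denominator Σ(z_t−z̄)² = 186.7000
r_2 = 20.1400 / 186.7000 = 0.108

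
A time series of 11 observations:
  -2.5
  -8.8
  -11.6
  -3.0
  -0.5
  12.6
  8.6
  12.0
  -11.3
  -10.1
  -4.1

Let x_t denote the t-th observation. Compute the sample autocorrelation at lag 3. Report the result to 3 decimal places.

Mean x̄ = (-2.5 − 8.8 − 11.6 − 3.0 − 0.5 + 12.6 + 8.6 + 12.0 − 11.3 − 10.1 − 4.1)/11 = -1.7000
Numerator Σ_{t=1}^{8}(x_t−x̄)(x_{t+3}−x̄) = -402.6800
Denominator Σ(x_t−x̄)² = 818.9400
r_3 = -402.6800 / 818.9400 = -0.492

-0.492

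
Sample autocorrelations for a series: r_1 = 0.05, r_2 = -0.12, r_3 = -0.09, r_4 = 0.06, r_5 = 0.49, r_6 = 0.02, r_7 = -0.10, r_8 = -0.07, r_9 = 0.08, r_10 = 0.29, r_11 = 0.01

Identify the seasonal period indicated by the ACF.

5

The largest autocorrelation is r_5 = 0.49, with a weaker echo at lag 10 (0.29); the remaining lags stay at or below 0.08.
The dominant spike at lag 5 indicates a seasonal period of 5.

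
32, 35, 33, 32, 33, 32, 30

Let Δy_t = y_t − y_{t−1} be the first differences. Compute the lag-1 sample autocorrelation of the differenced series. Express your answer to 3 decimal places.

-0.264

First differences Δy: 3, -2, -1, 1, -1, -2
Mean of differences = -0.3333
Numerator Σ(Δy_t−Δȳ)(Δy_{t+1}−Δȳ) = -5.1111
Denominator Σ(Δy_t−Δȳ)² = 19.3333
r_1(Δy) = -5.1111 / 19.3333 = -0.264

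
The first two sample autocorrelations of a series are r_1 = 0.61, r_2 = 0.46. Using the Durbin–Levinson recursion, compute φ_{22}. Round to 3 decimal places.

0.140

φ_{22} = (r_2 − r_1²) / (1 − r_1²)
r_1² = (0.61)² = 0.3721
Numerator = 0.46 − 0.3721 = 0.0879; denominator = 1 − 0.3721 = 0.6279
φ_{22} = 0.0879 / 0.6279 = 0.140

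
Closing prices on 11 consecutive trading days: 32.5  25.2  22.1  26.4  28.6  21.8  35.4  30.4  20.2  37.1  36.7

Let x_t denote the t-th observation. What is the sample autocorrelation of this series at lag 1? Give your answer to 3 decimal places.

-0.071

Mean x̄ = (32.5 + 25.2 + 22.1 + 26.4 + 28.6 + 21.8 + 35.4 + 30.4 + 20.2 + 37.1 + 36.7)/11 = 28.7636
Numerator Σ_{t=1}^{10}(x_t−x̄)(x_{t+1}−x̄) = -26.8877
Denominator Σ(x_t−x̄)² = 377.7055
r_1 = -26.8877 / 377.7055 = -0.071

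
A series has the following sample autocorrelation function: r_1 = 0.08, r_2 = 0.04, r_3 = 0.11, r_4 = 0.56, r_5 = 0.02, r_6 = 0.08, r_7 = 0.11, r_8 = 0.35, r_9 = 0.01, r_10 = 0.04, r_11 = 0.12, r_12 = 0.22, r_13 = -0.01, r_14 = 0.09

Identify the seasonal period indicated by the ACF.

The largest autocorrelation is r_4 = 0.56, with weaker echoes at lags 8 (0.35) and 12 (0.22); the remaining lags stay at or below 0.12.
The dominant spike at lag 4 indicates a seasonal period of 4.

4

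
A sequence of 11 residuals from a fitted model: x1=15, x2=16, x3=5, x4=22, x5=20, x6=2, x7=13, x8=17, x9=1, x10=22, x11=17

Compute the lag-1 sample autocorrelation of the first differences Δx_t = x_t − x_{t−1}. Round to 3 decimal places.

-0.536

First differences Δx: 1, -11, 17, -2, -18, 11, 4, -16, 21, -5
Mean of differences = 0.2000
Numerator Σ(Δx_t−Δx̄)(Δx_{t+1}−Δx̄) = -856.2400
Denominator Σ(Δx_t−Δx̄)² = 1597.6000
r_1(Δx) = -856.2400 / 1597.6000 = -0.536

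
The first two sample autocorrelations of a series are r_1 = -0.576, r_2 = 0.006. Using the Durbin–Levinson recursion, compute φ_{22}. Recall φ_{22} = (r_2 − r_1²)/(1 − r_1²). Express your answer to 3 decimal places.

φ_{22} = (r_2 − r_1²) / (1 − r_1²)
r_1² = (-0.576)² = 0.331776
Numerator = 0.006 − 0.3318 = -0.3258; denominator = 1 − 0.3318 = 0.6682
φ_{22} = -0.3258 / 0.6682 = -0.488

-0.488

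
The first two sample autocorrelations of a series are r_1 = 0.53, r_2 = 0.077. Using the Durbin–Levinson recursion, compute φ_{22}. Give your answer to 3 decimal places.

-0.284

φ_{22} = (r_2 − r_1²) / (1 − r_1²)
r_1² = (0.53)² = 0.2809
Numerator = 0.077 − 0.2809 = -0.2039; denominator = 1 − 0.2809 = 0.7191
φ_{22} = -0.2039 / 0.7191 = -0.284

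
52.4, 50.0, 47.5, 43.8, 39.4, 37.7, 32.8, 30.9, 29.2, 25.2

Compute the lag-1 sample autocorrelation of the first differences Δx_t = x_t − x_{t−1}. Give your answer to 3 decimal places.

-0.434

First differences Δx: -2.4, -2.5, -3.7, -4.4, -1.7, -4.9, -1.9, -1.7, -4.0
Mean of differences = -3.0222
Numerator Σ(Δx_t−Δx̄)(Δx_{t+1}−Δx̄) = -5.3160
Denominator Σ(Δx_t−Δx̄)² = 12.2556
r_1(Δx) = -5.3160 / 12.2556 = -0.434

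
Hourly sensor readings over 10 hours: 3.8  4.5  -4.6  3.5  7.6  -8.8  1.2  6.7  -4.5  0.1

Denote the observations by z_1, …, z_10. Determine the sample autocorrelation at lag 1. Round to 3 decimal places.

Mean z̄ = (3.8 + 4.5 − 4.6 + 3.5 + 7.6 − 8.8 + 1.2 + 6.7 − 4.5 + 0.1)/10 = 0.9500
Numerator Σ_{t=1}^{9}(z_t−z̄)(z_{t+1}−z̄) = -99.3225
Denominator Σ(z_t−z̄)² = 260.8650
r_1 = -99.3225 / 260.8650 = -0.381

-0.381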